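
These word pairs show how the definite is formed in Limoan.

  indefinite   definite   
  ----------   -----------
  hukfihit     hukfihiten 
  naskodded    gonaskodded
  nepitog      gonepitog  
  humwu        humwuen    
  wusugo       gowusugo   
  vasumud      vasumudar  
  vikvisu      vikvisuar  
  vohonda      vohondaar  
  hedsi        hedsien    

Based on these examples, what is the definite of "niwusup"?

vikvisu and humwu both end in -u yet inflect differently (vikvisuar, humwuen), so the final letter is not what conditions the rule; the first letter is.
"niwusup" begins with n-. The stems beginning with n- (nepitog → gonepitog, naskodded → gonaskodded) add the prefix go-.
The other patterns: stems beginning with v- add -ar; stems beginning with h- add -en.
So niwusup → goniwusup.

goniwusup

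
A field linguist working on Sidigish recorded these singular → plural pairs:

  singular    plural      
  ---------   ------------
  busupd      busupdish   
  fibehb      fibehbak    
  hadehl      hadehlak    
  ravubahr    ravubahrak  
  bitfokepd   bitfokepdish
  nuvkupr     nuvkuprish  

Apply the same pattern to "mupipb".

mupipbish

ravubahr and nuvkupr both end in -r yet inflect differently (ravubahrak, nuvkuprish), so the final letter is not what conditions the rule; the second-to-last letter is.
"mupipb" has second-to-last letter 'p'. The stems whose second-to-last letter is 'p' (busupd → busupdish, nuvkupr → nuvkuprish, bitfokepd → bitfokepdish) add -ish.
The other pattern: stems whose second-to-last letter is 'h' add -ak.
So mupipb → mupipbish.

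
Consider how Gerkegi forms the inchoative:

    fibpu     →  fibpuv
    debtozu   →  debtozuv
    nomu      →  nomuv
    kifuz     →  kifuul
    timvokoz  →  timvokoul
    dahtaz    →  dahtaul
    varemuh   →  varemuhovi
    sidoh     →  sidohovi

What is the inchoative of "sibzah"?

"sibzah" ends in -h. The stems ending in -h (varemuh → varemuhovi, sidoh → sidohovi) add -ovi.
So sibzah → sibzahovi.

sibzahovi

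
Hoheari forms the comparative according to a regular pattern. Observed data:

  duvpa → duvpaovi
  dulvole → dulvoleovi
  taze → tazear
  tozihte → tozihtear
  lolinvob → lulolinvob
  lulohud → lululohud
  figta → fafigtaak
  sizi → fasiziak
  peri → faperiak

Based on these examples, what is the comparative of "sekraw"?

fasekrawak

dulvole and taze both end in -e yet inflect differently (dulvoleovi, tazear), so the final letter is not what conditions the rule; the first letter is.
"sekraw" begins with s-. The one such stem in the data (sizi → fasiziak) adds fa- … -ak around the stem, so the same rule applies.
So sekraw → fasekrawak.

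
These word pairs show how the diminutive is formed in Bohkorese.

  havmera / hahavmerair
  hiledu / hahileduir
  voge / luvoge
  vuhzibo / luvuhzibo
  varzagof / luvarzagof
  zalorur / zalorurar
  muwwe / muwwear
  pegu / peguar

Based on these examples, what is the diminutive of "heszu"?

haheszuir

voge and muwwe both end in -e yet inflect differently (luvoge, muwwear), so the final letter is not what conditions the rule; the first letter is.
"heszu" begins with h-. The stems beginning with h- (havmera → hahavmerair, hiledu → hahileduir) add ha- … -ir around the stem.
So heszu → haheszuir.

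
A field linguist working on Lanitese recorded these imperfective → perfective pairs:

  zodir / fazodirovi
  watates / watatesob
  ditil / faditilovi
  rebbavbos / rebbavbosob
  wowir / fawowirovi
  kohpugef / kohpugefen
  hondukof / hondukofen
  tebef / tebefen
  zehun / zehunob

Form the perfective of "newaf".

watates and tebef both have last vowel 'e' yet inflect differently (watatesob, tebefen), so the last vowel is not what conditions the rule; the final letter is.
"newaf" ends in -f. The stems ending in -f (tebef → tebefen, hondukof → hondukofen, kohpugef → kohpugefen) add -en.
So newaf → newafen.

newafen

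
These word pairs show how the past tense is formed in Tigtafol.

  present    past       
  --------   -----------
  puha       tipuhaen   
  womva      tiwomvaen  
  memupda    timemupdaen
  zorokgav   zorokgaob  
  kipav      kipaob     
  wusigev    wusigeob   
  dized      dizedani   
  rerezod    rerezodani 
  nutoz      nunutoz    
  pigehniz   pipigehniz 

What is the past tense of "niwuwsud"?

puha and zorokgav both have last vowel 'a' yet inflect differently (tipuhaen, zorokgaob), so the last vowel is not what conditions the rule; the final letter is.
"niwuwsud" ends in -d. The stems ending in -d (dized → dizedani, rerezod → rerezodani) add -ani.
The other patterns: stems ending in -a add ti- … -en around the stem; stems ending in -v drop the final letter and add -ob; stems ending in -z repeat the first consonant+vowel as a prefix.
So niwuwsud → niwuwsudani.

niwuwsudani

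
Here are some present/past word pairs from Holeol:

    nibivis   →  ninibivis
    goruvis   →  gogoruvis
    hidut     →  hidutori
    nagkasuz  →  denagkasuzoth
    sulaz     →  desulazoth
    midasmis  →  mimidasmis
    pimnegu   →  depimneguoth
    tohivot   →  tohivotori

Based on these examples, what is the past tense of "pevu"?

hidut and pimnegu both have last vowel 'u' yet inflect differently (hidutori, depimneguoth), so the last vowel is not what conditions the rule; the final letter is.
"pevu" ends in -u. The one such stem in the data (pimnegu → depimneguoth) adds de- … -oth around the stem, so the same rule applies.
The other patterns: stems ending in -t add -ori; stems ending in -s repeat the first consonant+vowel as a prefix.
So pevu → depevuoth.

depevuoth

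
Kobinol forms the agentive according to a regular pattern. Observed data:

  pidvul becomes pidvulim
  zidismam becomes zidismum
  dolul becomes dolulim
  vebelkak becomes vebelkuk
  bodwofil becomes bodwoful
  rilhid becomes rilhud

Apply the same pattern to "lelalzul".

lelalzulim

"lelalzul" has last vowel 'u'. The stems whose last vowel is 'u' (dolul → dolulim, pidvul → pidvulim) add -im.
So lelalzul → lelalzulim.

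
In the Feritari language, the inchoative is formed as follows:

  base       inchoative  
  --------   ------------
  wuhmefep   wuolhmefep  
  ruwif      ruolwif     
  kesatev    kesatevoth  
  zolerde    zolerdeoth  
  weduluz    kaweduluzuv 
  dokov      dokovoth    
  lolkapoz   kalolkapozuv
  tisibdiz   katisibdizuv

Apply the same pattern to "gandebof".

tisibdiz and ruwif both have last vowel 'i' yet inflect differently (katisibdizuv, ruolwif), so the last vowel is not what conditions the rule; the final letter is.
"gandebof" ends in -f. The one such stem in the data (ruwif → ruolwif) inserts -ol- after the first vowel (as does wuhmefep), so the same rule applies.
The other patterns: stems ending in -z add ka- … -uv around the stem; stems ending in -e or -v add -oth.
So gandebof → gaolndebof.

gaolndebof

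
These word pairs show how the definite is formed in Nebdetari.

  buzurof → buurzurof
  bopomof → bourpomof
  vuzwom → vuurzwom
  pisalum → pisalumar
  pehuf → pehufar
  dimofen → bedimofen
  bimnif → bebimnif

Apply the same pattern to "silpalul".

silpalular

pehuf and buzurof both end in -f yet inflect differently (pehufar, buurzurof), so the final letter is not what conditions the rule; the last vowel is.
"silpalul" has last vowel 'u'. The stems whose last vowel is 'u' (pisalum → pisalumar, pehuf → pehufar) add -ar.
So silpalul → silpalular.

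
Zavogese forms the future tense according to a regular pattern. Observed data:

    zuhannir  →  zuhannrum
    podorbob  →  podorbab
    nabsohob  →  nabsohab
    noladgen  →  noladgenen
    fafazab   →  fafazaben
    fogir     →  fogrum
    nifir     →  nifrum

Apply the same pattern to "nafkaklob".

podorbob and fafazab both end in -b yet inflect differently (podorbab, fafazaben), so the final letter is not what conditions the rule; the last vowel is.
"nafkaklob" has last vowel 'o'. The stems whose last vowel is 'o' (podorbob → podorbab, nabsohob → nabsohab) change the last vowel to 'a'.
So nafkaklob → nafkaklab.

nafkaklab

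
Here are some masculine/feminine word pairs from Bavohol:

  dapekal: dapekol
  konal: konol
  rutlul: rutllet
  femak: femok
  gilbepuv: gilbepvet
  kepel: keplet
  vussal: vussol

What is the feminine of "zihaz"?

"zihaz" has last vowel 'a'. The stems whose last vowel is 'a' (femak → femok, konal → konol, dapekal → dapekol) change the last vowel to 'o'.
So zihaz → zihoz.

zihoz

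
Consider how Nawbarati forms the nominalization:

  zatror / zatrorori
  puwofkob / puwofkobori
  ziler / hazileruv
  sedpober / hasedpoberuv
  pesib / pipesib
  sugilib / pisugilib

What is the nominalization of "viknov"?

zatror and ziler both end in -r yet inflect differently (zatrorori, hazileruv), so the final letter is not what conditions the rule; the last vowel is.
"viknov" has last vowel 'o'. The stems whose last vowel is 'o' (zatror → zatrorori, puwofkob → puwofkobori) add -ori.
The other patterns: stems whose last vowel is 'e' add ha- … -uv around the stem; stems whose last vowel is 'i' add the prefix pi-.
So viknov → viknovori.

viknovori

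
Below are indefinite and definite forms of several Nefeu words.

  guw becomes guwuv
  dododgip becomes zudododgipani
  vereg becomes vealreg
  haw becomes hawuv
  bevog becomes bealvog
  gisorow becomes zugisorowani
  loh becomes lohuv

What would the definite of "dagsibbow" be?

zudagsibbowani

haw and gisorow both end in -w yet inflect differently (hawuv, zugisorowani), so the final letter is not what conditions the rule; the number of vowels is.
"dagsibbow" has 3 vowels. The stems with 3 vowels (dododgip → zudododgipani, gisorow → zugisorowani) add zu- … -ani around the stem.
So dagsibbow → zudagsibbowani.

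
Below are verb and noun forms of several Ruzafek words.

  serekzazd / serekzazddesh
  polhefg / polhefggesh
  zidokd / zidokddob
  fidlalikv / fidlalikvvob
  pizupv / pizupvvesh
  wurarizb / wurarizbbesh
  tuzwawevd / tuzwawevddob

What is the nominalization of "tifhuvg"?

fidlalikv and pizupv both end in -v yet inflect differently (fidlalikvvob, pizupvvesh), so the final letter is not what conditions the rule; the second-to-last letter is.
"tifhuvg" has second-to-last letter 'v'. The one such stem in the data (tuzwawevd → tuzwawevddob) doubles the final consonant and adds -ob (as do zidokd, fidlalikv), so the same rule applies.
So tifhuvg → tifhuvggob.

tifhuvggob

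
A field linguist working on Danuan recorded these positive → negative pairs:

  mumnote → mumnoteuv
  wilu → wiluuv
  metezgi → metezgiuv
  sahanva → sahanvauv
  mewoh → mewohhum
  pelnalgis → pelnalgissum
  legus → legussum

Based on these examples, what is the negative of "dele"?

metezgi and pelnalgis both have last vowel 'i' yet inflect differently (metezgiuv, pelnalgissum), so the last vowel is not what conditions the rule; whether the stem ends in a vowel or a consonant is.
"dele" ends in a vowel. The stems ending in a vowel (mumnote → mumnoteuv, wilu → wiluuv, metezgi → metezgiuv) add -uv.
The other pattern: stems ending in a consonant double the final consonant and add -um.
So dele → deleuv.

deleuv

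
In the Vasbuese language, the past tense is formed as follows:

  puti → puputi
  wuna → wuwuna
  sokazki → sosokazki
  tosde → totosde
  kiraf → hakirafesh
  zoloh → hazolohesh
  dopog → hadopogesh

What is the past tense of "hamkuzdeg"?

wuna and kiraf both have last vowel 'a' yet inflect differently (wuwuna, hakirafesh), so the last vowel is not what conditions the rule; whether the stem ends in a vowel or a consonant is.
"hamkuzdeg" ends in a consonant. The stems ending in a consonant (kiraf → hakirafesh, zoloh → hazolohesh, dopog → hadopogesh) add ha- … -esh around the stem.
So hamkuzdeg → hahamkuzdegesh.

hahamkuzdegesh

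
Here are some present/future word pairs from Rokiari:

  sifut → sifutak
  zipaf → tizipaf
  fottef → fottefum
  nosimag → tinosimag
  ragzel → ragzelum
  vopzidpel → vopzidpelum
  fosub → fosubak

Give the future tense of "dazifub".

"dazifub" has last vowel 'u'. The stems whose last vowel is 'u' (fosub → fosubak, sifut → sifutak) add -ak.
So dazifub → dazifubak.

dazifubak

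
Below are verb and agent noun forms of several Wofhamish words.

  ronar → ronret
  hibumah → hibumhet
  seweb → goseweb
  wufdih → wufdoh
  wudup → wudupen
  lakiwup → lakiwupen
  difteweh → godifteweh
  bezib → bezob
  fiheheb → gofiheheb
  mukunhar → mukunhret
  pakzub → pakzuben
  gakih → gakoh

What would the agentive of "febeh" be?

wufdih and difteweh both end in -h yet inflect differently (wufdoh, godifteweh), so the final letter is not what conditions the rule; the last vowel is.
"febeh" has last vowel 'e'. The stems whose last vowel is 'e' (difteweh → godifteweh, fiheheb → gofiheheb, seweb → goseweb) add the prefix go-.
The other patterns: stems whose last vowel is 'i' change the last vowel to 'o'; stems whose last vowel is 'u' add -en; stems whose last vowel is 'a' delete the last vowel and add -et.
So febeh → gofebeh.

gofebeh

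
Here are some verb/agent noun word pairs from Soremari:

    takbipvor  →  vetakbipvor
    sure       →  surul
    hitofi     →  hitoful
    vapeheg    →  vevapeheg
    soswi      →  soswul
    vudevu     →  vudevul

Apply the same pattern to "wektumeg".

vewektumeg

vapeheg and sure both have last vowel 'e' yet inflect differently (vevapeheg, surul), so the last vowel is not what conditions the rule; whether the stem ends in a vowel or a consonant is.
"wektumeg" ends in a consonant. The stems ending in a consonant (vapeheg → vevapeheg, takbipvor → vetakbipvor) add the prefix ve-.
The other pattern: stems ending in a vowel drop the final letter and add -ul.
So wektumeg → vewektumeg.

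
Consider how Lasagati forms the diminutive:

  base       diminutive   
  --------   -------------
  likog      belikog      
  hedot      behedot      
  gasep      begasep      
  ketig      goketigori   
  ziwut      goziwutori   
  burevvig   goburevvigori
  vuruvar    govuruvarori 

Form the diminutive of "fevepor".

likog and ketig both end in -g yet inflect differently (belikog, goketigori), so the final letter is not what conditions the rule; the last vowel is.
"fevepor" has last vowel 'o'. The stems whose last vowel is 'o' (likog → belikog, hedot → behedot) add the prefix be-.
So fevepor → befevepor.

befevepor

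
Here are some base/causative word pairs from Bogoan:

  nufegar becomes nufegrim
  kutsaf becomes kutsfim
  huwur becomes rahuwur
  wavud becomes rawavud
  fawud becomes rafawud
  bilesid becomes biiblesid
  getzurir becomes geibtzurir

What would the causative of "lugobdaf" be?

"lugobdaf" has last vowel 'a'. The stems whose last vowel is 'a' (nufegar → nufegrim, kutsaf → kutsfim) delete the last vowel and add -im.
The other patterns: stems whose last vowel is 'u' add the prefix ra-; stems whose last vowel is 'i' insert -ib- after the first vowel.
So lugobdaf → lugobdfim.

lugobdfim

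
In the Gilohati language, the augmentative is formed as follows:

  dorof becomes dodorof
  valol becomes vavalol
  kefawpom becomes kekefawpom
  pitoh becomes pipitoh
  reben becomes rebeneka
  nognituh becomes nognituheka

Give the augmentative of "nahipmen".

pitoh and nognituh both end in -h yet inflect differently (pipitoh, nognituheka), so the final letter is not what conditions the rule; the last vowel is.
"nahipmen" has last vowel 'e'. The one such stem in the data (reben → rebeneka) adds -eka, so the same rule applies.
So nahipmen → nahipmeneka.

nahipmeneka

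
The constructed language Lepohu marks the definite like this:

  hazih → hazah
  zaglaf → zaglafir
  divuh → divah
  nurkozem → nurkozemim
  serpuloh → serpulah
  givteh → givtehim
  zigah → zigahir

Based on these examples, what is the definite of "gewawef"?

gewawefim

givteh and zigah both end in -h yet inflect differently (givtehim, zigahir), so the final letter is not what conditions the rule; the last vowel is.
"gewawef" has last vowel 'e'. The stems whose last vowel is 'e' (givteh → givtehim, nurkozem → nurkozemim) add -im.
So gewawef → gewawefim.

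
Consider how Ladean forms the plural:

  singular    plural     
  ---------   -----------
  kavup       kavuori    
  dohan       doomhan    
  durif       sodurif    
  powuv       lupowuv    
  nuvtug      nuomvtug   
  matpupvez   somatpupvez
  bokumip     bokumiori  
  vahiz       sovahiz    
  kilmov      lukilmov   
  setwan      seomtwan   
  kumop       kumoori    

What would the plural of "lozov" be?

"lozov" ends in -v. The stems ending in -v (powuv → lupowuv, kilmov → lukilmov) add the prefix lu-.
The other patterns: stems ending in -p drop the final letter and add -ori; stems ending in -f or -z add the prefix so-; stems ending in -g or -n insert -om- after the first vowel.
So lozov → lulozov.

lulozov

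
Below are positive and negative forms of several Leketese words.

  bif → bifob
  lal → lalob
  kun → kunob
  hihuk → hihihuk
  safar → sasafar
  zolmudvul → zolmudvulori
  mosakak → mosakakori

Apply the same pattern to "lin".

lal and zolmudvul both end in -l yet inflect differently (lalob, zolmudvulori), so the final letter is not what conditions the rule; the number of vowels is.
"lin" has 1 vowel. The stems with 1 vowel (bif → bifob, lal → lalob, kun → kunob) add -ob.
So lin → linob.

linob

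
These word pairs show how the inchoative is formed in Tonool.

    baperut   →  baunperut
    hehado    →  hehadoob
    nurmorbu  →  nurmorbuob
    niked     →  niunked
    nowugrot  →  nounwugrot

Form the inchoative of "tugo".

tugoob

hehado and nowugrot both have last vowel 'o' yet inflect differently (hehadoob, nounwugrot), so the last vowel is not what conditions the rule; whether the stem ends in a vowel or a consonant is.
"tugo" ends in a vowel. The stems ending in a vowel (hehado → hehadoob, nurmorbu → nurmorbuob) add -ob.
So tugo → tugoob.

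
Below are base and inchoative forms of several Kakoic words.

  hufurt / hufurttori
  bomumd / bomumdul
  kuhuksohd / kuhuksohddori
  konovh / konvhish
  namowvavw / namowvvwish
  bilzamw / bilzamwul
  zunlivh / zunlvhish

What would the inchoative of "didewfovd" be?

didewfvdish

namowvavw and bilzamw both end in -w yet inflect differently (namowvvwish, bilzamwul), so the final letter is not what conditions the rule; the second-to-last letter is.
"didewfovd" has second-to-last letter 'v'. The stems whose second-to-last letter is 'v' (konovh → konvhish, namowvavw → namowvvwish, zunlivh → zunlvhish) delete the last vowel and add -ish.
The other patterns: stems whose second-to-last letter is 'm' add -ul; stems whose second-to-last letter is 'h' or 'r' double the final consonant and add -ori.
So didewfovd → didewfvdish.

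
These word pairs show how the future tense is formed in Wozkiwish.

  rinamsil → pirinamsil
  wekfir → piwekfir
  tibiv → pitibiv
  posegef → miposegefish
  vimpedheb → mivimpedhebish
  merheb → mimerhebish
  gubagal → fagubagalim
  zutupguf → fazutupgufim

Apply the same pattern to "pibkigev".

mipibkigevish

"pibkigev" has last vowel 'e'. The stems whose last vowel is 'e' (posegef → miposegefish, vimpedheb → mivimpedhebish, merheb → mimerhebish) add mi- … -ish around the stem.
The other patterns: stems whose last vowel is 'i' add the prefix pi-; stems whose last vowel is 'a' or 'u' add fa- … -im around the stem.
So pibkigev → mipibkigevish.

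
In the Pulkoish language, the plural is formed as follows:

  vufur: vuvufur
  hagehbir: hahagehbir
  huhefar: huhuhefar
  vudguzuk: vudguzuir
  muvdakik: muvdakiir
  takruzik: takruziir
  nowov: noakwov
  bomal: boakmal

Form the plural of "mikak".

mikair

vufur and vudguzuk both have last vowel 'u' yet inflect differently (vuvufur, vudguzuir), so the last vowel is not what conditions the rule; the final letter is.
"mikak" ends in -k. The stems ending in -k (vudguzuk → vudguzuir, muvdakik → muvdakiir, takruzik → takruziir) drop the final letter and add -ir.
The other patterns: stems ending in -r repeat the first consonant+vowel as a prefix; stems ending in -l or -v insert -ak- after the first vowel.
So mikak → mikair.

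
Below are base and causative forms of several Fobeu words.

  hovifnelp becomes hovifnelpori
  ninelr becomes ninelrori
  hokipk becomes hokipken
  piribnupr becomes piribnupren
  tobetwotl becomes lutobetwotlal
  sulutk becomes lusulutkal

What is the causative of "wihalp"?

wihalpori

ninelr and piribnupr both end in -r yet inflect differently (ninelrori, piribnupren), so the final letter is not what conditions the rule; the second-to-last letter is.
"wihalp" has second-to-last letter 'l'. The stems whose second-to-last letter is 'l' (hovifnelp → hovifnelpori, ninelr → ninelrori) add -ori.
So wihalp → wihalpori.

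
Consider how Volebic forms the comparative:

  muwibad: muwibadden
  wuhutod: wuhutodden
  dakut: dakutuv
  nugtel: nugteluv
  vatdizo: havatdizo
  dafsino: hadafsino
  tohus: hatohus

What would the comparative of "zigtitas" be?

wuhutod and vatdizo both have last vowel 'o' yet inflect differently (wuhutodden, havatdizo), so the last vowel is not what conditions the rule; the final letter is.
"zigtitas" ends in -s. The one such stem in the data (tohus → hatohus) adds the prefix ha-, so the same rule applies.
The other patterns: stems ending in -d double the final consonant and add -en; stems ending in -l or -t add -uv.
So zigtitas → hazigtitas.

hazigtitas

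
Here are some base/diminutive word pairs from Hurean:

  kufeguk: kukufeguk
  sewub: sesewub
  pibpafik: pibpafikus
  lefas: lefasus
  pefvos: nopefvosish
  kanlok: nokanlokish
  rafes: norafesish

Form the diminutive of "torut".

totorut

kufeguk and pibpafik both end in -k yet inflect differently (kukufeguk, pibpafikus), so the final letter is not what conditions the rule; the last vowel is.
"torut" has last vowel 'u'. The stems whose last vowel is 'u' (kufeguk → kukufeguk, sewub → sesewub) repeat the first consonant+vowel as a prefix.
So torut → totorut.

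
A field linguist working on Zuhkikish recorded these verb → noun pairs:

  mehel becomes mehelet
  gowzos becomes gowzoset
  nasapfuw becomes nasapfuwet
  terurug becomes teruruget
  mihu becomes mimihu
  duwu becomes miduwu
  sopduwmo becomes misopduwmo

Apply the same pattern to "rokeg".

rokeget

nasapfuw and mihu both have last vowel 'u' yet inflect differently (nasapfuwet, mimihu), so the last vowel is not what conditions the rule; whether the stem ends in a vowel or a consonant is.
"rokeg" ends in a consonant. The stems ending in a consonant (mehel → mehelet, gowzos → gowzoset, nasapfuw → nasapfuwet) add -et.
So rokeg → rokeget.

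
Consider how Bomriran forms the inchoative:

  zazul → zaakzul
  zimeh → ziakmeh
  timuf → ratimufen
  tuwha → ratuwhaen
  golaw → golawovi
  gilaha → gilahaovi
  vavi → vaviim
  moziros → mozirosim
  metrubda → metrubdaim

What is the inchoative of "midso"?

midsoim

tuwha and gilaha both end in -a yet inflect differently (ratuwhaen, gilahaovi), so the final letter is not what conditions the rule; the first letter is.
"midso" begins with m-. The stems beginning with m- (moziros → mozirosim, metrubda → metrubdaim) add -im.
So midso → midsoim.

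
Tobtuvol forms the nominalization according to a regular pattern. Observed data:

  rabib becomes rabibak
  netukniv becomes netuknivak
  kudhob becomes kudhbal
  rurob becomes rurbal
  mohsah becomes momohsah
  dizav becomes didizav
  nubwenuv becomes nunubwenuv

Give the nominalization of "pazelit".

rabib and kudhob both end in -b yet inflect differently (rabibak, kudhbal), so the final letter is not what conditions the rule; the last vowel is.
"pazelit" has last vowel 'i'. The stems whose last vowel is 'i' (rabib → rabibak, netukniv → netuknivak) add -ak.
The other patterns: stems whose last vowel is 'o' delete the last vowel and add -al; stems whose last vowel is 'a' or 'u' repeat the first consonant+vowel as a prefix.
So pazelit → pazelitak.

pazelitak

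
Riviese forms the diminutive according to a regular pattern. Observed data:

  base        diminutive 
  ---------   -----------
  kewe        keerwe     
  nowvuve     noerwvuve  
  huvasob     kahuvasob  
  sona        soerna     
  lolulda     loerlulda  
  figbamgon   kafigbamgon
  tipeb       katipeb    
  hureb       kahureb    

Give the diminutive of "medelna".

meerdelna

nowvuve and hureb both have last vowel 'e' yet inflect differently (noerwvuve, kahureb), so the last vowel is not what conditions the rule; whether the stem ends in a vowel or a consonant is.
"medelna" ends in a vowel. The stems ending in a vowel (lolulda → loerlulda, sona → soerna, nowvuve → noerwvuve) insert -er- after the first vowel.
So medelna → meerdelna.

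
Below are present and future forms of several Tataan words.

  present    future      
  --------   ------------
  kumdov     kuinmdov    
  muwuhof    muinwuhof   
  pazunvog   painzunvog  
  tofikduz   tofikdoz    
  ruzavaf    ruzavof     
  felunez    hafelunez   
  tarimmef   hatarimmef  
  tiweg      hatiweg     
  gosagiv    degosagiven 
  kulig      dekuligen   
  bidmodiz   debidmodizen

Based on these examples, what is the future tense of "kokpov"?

muwuhof and ruzavaf both end in -f yet inflect differently (muinwuhof, ruzavof), so the final letter is not what conditions the rule; the last vowel is.
"kokpov" has last vowel 'o'. The stems whose last vowel is 'o' (kumdov → kuinmdov, muwuhof → muinwuhof, pazunvog → painzunvog) insert -in- after the first vowel.
The other patterns: stems whose last vowel is 'a' or 'u' change the last vowel to 'o'; stems whose last vowel is 'e' add the prefix ha-; stems whose last vowel is 'i' add de- … -en around the stem.
So kokpov → koinkpov.

koinkpov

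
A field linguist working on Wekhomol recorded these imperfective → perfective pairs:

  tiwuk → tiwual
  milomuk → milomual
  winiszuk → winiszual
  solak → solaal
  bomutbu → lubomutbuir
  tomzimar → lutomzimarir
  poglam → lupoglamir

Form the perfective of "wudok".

"wudok" ends in -k. The stems ending in -k (tiwuk → tiwual, milomuk → milomual, winiszuk → winiszual) drop the final letter and add -al.
So wudok → wudoal.

wudoal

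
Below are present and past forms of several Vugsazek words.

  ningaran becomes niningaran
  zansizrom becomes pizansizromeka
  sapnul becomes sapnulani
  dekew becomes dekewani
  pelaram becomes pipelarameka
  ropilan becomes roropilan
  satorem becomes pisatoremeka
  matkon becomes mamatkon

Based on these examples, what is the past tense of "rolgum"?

matkon and zansizrom both have last vowel 'o' yet inflect differently (mamatkon, pizansizromeka), so the last vowel is not what conditions the rule; the final letter is.
"rolgum" ends in -m. The stems ending in -m (zansizrom → pizansizromeka, satorem → pisatoremeka, pelaram → pipelarameka) add pi- … -eka around the stem.
The other patterns: stems ending in -n repeat the first consonant+vowel as a prefix; stems ending in -l or -w add -ani.
So rolgum → pirolgumeka.

pirolgumeka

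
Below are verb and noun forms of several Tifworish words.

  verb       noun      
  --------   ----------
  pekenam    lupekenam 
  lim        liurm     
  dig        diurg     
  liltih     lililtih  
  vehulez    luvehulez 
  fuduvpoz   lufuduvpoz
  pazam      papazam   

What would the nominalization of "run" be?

"run" has 1 vowel. The stems with 1 vowel (dig → diurg, lim → liurm) insert -ur- after the first vowel.
The other patterns: stems with 2 vowels repeat the first consonant+vowel as a prefix; stems with 3 vowels add the prefix lu-.
So run → ruurn.

ruurn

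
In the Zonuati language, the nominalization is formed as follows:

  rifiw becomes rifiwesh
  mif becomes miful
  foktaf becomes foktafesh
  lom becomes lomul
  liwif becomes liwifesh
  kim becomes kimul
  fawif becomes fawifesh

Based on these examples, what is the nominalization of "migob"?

fawif and mif both end in -f yet inflect differently (fawifesh, miful), so the final letter is not what conditions the rule; the number of vowels is.
"migob" has 2 vowels. The stems with 2 vowels (fawif → fawifesh, rifiw → rifiwesh, liwif → liwifesh) add -esh.
The other pattern: stems with 1 vowel add -ul.
So migob → migobesh.

migobesh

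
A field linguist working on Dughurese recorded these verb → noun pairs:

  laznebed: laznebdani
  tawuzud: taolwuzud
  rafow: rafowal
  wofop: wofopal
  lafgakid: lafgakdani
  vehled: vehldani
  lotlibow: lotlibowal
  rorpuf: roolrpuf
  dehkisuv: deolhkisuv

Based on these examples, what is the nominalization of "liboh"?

libohal

"liboh" has last vowel 'o'. The stems whose last vowel is 'o' (rafow → rafowal, wofop → wofopal, lotlibow → lotlibowal) add -al.
So liboh → libohal.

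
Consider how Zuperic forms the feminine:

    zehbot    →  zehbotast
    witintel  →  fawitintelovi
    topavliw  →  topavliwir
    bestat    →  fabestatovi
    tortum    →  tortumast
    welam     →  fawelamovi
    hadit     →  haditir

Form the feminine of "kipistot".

kipistotast

hadit and bestat both end in -t yet inflect differently (haditir, fabestatovi), so the final letter is not what conditions the rule; the last vowel is.
"kipistot" has last vowel 'o'. The one such stem in the data (zehbot → zehbotast) adds -ast, so the same rule applies.
So kipistot → kipistotast.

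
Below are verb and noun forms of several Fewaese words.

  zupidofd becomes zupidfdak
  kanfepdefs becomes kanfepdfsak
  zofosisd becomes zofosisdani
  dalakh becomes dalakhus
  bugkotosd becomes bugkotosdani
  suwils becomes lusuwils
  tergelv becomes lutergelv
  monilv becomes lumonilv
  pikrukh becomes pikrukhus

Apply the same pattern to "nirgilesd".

bugkotosd and zupidofd both end in -d yet inflect differently (bugkotosdani, zupidfdak), so the final letter is not what conditions the rule; the second-to-last letter is.
"nirgilesd" has second-to-last letter 's'. The stems whose second-to-last letter is 's' (bugkotosd → bugkotosdani, zofosisd → zofosisdani) add -ani.
The other patterns: stems whose second-to-last letter is 'f' delete the last vowel and add -ak; stems whose second-to-last letter is 'k' add -us; stems whose second-to-last letter is 'l' add the prefix lu-.
So nirgilesd → nirgilesdani.

nirgilesdani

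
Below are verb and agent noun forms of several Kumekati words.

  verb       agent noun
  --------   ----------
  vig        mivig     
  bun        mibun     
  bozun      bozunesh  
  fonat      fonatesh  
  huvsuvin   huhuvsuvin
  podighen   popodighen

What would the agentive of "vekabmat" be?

"vekabmat" has 3 vowels. The stems with 3 vowels (huvsuvin → huhuvsuvin, podighen → popodighen) repeat the first consonant+vowel as a prefix.
So vekabmat → vevekabmat.

vevekabmat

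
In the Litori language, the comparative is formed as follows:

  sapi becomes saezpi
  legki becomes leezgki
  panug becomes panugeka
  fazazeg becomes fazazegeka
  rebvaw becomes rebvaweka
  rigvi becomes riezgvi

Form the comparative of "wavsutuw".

rigvi and rebvaw both begin with r- yet inflect differently (riezgvi, rebvaweka), so the first letter is not what conditions the rule; the final letter is.
"wavsutuw" ends in -w. The one such stem in the data (rebvaw → rebvaweka) adds -eka, so the same rule applies.
The other pattern: stems ending in -i insert -ez- after the first vowel.
So wavsutuw → wavsutuweka.

wavsutuweka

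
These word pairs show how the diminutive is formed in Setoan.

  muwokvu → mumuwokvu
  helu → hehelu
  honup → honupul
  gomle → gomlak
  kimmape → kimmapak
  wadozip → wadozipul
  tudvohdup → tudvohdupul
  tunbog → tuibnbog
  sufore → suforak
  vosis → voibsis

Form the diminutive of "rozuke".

rozukak

"rozuke" ends in -e. The stems ending in -e (sufore → suforak, kimmape → kimmapak, gomle → gomlak) drop the final letter and add -ak.
So rozuke → rozukak.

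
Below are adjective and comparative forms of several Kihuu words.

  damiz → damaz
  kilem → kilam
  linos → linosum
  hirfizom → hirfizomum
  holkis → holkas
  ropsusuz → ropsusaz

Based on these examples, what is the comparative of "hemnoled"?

linos and holkis both end in -s yet inflect differently (linosum, holkas), so the final letter is not what conditions the rule; the last vowel is.
"hemnoled" has last vowel 'e'. The one such stem in the data (kilem → kilam) changes the last vowel to 'a' (as do holkis, damiz), so the same rule applies.
So hemnoled → hemnolad.

hemnolad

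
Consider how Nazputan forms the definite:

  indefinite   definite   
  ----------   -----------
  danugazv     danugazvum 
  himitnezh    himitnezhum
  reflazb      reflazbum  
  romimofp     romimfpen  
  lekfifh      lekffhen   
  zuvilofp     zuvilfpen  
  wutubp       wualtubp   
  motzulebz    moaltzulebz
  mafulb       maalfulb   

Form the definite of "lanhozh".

himitnezh and lekfifh both end in -h yet inflect differently (himitnezhum, lekffhen), so the final letter is not what conditions the rule; the second-to-last letter is.
"lanhozh" has second-to-last letter 'z'. The stems whose second-to-last letter is 'z' (danugazv → danugazvum, himitnezh → himitnezhum, reflazb → reflazbum) add -um.
So lanhozh → lanhozhum.

lanhozhum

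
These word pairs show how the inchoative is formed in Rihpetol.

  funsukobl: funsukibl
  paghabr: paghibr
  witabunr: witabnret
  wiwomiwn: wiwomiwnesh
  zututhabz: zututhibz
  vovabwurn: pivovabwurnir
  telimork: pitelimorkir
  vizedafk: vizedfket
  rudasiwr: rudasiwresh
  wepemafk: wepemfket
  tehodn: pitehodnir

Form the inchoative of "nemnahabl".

paghabr and witabunr both end in -r yet inflect differently (paghibr, witabnret), so the final letter is not what conditions the rule; the second-to-last letter is.
"nemnahabl" has second-to-last letter 'b'. The stems whose second-to-last letter is 'b' (funsukobl → funsukibl, zututhabz → zututhibz, paghabr → paghibr) change the last vowel to 'i'.
So nemnahabl → nemnahibl.

nemnahibl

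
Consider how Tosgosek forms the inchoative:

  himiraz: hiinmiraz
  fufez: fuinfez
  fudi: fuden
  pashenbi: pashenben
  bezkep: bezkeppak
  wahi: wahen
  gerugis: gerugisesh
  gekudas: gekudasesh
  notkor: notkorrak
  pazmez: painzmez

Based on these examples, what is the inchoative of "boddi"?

"boddi" ends in -i. The stems ending in -i (pashenbi → pashenben, fudi → fuden, wahi → wahen) drop the final letter and add -en.
The other patterns: stems ending in -s add -esh; stems ending in -z insert -in- after the first vowel; stems ending in -p or -r double the final consonant and add -ak.
So boddi → bodden.

bodden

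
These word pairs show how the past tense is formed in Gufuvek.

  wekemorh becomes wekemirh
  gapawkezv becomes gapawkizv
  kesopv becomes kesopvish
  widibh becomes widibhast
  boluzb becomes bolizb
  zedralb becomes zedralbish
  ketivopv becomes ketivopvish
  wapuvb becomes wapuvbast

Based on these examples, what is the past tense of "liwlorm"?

liwlirm

"liwlorm" has second-to-last letter 'r'. The one such stem in the data (wekemorh → wekemirh) changes the last vowel to 'i' (as do gapawkezv, boluzb), so the same rule applies.
The other patterns: stems whose second-to-last letter is 'b' or 'v' add -ast; stems whose second-to-last letter is 'l' or 'p' add -ish.
So liwlorm → liwlirm.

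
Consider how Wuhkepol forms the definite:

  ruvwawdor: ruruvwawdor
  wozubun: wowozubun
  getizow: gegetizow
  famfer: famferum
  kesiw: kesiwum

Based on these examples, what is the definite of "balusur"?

babalusur

"balusur" has 3 vowels. The stems with 3 vowels (ruvwawdor → ruruvwawdor, wozubun → wowozubun, getizow → gegetizow) repeat the first consonant+vowel as a prefix.
The other pattern: stems with 2 vowels add -um.
So balusur → babalusur.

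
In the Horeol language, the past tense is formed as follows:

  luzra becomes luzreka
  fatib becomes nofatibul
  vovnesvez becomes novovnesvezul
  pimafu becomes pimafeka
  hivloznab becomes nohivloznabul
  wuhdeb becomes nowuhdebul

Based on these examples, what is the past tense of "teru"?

tereka

"teru" ends in a vowel. The stems ending in a vowel (pimafu → pimafeka, luzra → luzreka) drop the final letter and add -eka.
The other pattern: stems ending in a consonant add no- … -ul around the stem.
So teru → tereka.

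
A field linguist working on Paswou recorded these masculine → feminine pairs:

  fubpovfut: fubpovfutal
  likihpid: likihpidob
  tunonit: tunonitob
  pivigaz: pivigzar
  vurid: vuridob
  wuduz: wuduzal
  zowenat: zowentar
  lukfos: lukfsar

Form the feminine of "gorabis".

"gorabis" has last vowel 'i'. The stems whose last vowel is 'i' (tunonit → tunonitob, likihpid → likihpidob, vurid → vuridob) add -ob.
The other patterns: stems whose last vowel is 'u' add -al; stems whose last vowel is 'a' or 'o' delete the last vowel and add -ar.
So gorabis → gorabisob.

gorabisob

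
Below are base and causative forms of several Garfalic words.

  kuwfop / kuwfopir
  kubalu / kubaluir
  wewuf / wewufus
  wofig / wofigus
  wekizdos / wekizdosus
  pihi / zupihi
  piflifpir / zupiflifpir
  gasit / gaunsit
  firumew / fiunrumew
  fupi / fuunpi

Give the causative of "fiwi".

fiunwi

pihi and fupi both end in -i yet inflect differently (zupihi, fuunpi), so the final letter is not what conditions the rule; the first letter is.
"fiwi" begins with f-. The stems beginning with f- (firumew → fiunrumew, fupi → fuunpi) insert -un- after the first vowel.
The other patterns: stems beginning with k- add -ir; stems beginning with w- add -us; stems beginning with p- add the prefix zu-.
So fiwi → fiunwi.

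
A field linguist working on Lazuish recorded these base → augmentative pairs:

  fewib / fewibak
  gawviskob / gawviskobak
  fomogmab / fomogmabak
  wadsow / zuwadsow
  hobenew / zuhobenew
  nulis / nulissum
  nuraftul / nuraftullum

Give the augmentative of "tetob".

gawviskob and wadsow both have last vowel 'o' yet inflect differently (gawviskobak, zuwadsow), so the last vowel is not what conditions the rule; the final letter is.
"tetob" ends in -b. The stems ending in -b (fewib → fewibak, gawviskob → gawviskobak, fomogmab → fomogmabak) add -ak.
The other patterns: stems ending in -w add the prefix zu-; stems ending in -l or -s double the final consonant and add -um.
So tetob → tetobak.

tetobak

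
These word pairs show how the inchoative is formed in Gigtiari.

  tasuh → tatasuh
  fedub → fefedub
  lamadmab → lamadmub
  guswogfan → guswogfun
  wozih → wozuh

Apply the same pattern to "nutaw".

fedub and lamadmab both end in -b yet inflect differently (fefedub, lamadmub), so the final letter is not what conditions the rule; the last vowel is.
"nutaw" has last vowel 'a'. The stems whose last vowel is 'a' (lamadmab → lamadmub, guswogfan → guswogfun) change the last vowel to 'u'.
So nutaw → nutuw.

nutuw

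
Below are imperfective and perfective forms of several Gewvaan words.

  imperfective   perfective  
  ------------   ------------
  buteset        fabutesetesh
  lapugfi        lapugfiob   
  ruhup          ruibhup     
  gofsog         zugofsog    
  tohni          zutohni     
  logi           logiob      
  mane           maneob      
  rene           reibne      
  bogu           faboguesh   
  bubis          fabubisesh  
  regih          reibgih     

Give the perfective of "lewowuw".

lewowuwob

rene and mane both end in -e yet inflect differently (reibne, maneob), so the final letter is not what conditions the rule; the first letter is.
"lewowuw" begins with l-. The stems beginning with l- (lapugfi → lapugfiob, logi → logiob) add -ob.
So lewowuw → lewowuwob.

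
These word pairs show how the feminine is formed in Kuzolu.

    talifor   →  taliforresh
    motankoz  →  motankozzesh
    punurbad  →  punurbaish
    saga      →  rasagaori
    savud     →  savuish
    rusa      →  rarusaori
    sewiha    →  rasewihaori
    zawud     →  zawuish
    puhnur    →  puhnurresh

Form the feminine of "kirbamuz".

kirbamuzzesh

"kirbamuz" ends in -z. The one such stem in the data (motankoz → motankozzesh) doubles the final consonant and adds -esh (as do puhnur, talifor), so the same rule applies.
The other patterns: stems ending in -d drop the final letter and add -ish; stems ending in -a add ra- … -ori around the stem.
So kirbamuz → kirbamuzzesh.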